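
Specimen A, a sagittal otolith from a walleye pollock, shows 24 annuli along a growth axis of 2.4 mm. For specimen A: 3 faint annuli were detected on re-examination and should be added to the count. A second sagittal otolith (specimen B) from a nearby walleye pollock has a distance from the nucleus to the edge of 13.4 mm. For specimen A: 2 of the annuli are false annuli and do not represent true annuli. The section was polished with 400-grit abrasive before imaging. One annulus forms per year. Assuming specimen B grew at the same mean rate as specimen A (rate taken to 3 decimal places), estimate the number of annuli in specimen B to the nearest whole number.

Specimen A: after corrections the count is 24 − 2 + 3 = 25 annuli.
A: 2.4 mm over 25 years gives 2.4 / 25 ≈ 0.096 mm/yr.
Specimen B: 13.4 mm / 0.096 mm per year = 139.58 years ≈ 140 annuli.

140 annuli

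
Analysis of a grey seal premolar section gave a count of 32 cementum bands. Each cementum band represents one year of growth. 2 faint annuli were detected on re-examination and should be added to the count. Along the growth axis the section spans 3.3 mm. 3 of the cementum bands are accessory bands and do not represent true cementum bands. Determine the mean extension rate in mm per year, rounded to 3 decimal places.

0.106 mm per year

True cementum band count = 32 − 3 + 2 = 31.
Mean rate = 3.3 mm / 31 years ≈ 0.106 mm per year.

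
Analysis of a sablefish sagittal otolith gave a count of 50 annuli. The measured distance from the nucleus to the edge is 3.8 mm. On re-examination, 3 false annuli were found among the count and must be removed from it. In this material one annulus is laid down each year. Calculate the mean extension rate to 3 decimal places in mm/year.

0.081 mm/year

Adjusted count: 50 − 3 = 47 annuli.
Extension rate ≈ 3.8 / 47 = 0.081 mm/year.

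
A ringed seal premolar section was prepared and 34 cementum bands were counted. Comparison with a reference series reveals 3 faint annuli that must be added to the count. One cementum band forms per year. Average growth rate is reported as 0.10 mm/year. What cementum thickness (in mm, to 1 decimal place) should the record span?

3.7 mm

After corrections the count is 34 + 3 = 37 cementum bands.
37 years at 0.10 mm/year gives 0.10 × 37 = 3.7 mm.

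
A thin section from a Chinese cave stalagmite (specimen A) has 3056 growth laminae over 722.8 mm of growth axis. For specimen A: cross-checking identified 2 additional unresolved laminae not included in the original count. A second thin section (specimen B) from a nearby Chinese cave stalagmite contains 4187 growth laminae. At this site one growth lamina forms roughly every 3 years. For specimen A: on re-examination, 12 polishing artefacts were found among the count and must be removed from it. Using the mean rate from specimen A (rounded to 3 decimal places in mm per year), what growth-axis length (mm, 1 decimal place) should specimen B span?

992.3 mm

Specimen A: after corrections the count is 3056 − 12 + 2 = 3046 growth laminae.
Specimen A: multiplying by 3 years per growth lamina: 3046 × 3 = 9138 years.
A: Mean rate = 722.8 mm / 9138 years ≈ 0.079 mm/yr.
Specimen B: at 3 years per growth lamina, 4187 × 3 = 12561 years. Length of B = 0.079 × 12561 = 992.3 mm.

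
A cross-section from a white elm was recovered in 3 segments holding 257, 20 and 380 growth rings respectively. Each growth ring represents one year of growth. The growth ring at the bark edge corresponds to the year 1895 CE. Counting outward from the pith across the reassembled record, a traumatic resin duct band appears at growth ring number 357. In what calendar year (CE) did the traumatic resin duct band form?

Total growth rings = 257 + 20 + 380 = 657.
657 − 357 = 300 growth rings lie beyond the traumatic resin duct band toward the bark edge.
Counting back 300 years from 1895 CE places the traumatic resin duct band in 1895 − 300 = 1595 CE.

1595 CE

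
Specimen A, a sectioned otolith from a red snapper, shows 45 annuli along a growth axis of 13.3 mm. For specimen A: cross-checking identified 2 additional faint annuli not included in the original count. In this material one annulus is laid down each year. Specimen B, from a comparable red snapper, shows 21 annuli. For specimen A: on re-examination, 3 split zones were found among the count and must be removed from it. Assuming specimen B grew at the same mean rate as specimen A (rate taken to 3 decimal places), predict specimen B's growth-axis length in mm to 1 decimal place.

6.3 mm

Specimen A: correcting the raw count gives 45 − 3 + 2 = 44 true annuli.
A: 13.3 mm over 44 years gives 13.3 / 44 ≈ 0.302 mm/year.
B's length ≈ 0.302 × 21 = 6.3 mm.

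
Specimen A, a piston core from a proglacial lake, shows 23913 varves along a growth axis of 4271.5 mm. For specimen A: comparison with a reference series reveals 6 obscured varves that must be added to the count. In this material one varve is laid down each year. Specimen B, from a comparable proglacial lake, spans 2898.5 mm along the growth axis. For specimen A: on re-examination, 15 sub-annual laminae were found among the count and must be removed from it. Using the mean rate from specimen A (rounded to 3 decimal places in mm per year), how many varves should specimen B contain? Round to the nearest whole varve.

Specimen A: after corrections the count is 23913 − 15 + 6 = 23904 varves.
A: 4271.5 mm over 23904 years gives 4271.5 / 23904 ≈ 0.179 mm per year.
Specimen B: 2898.5 mm / 0.179 mm per year = 16192.74 years ≈ 16193 varves.

16193 varves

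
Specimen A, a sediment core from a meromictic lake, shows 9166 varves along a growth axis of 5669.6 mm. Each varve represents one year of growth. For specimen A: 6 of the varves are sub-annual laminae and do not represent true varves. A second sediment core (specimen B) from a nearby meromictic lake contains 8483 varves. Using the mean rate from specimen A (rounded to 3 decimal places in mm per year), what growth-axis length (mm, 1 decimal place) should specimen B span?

Specimen A: correcting the raw count gives 9166 − 6 = 9160 true varves.
A: 5669.6 mm over 9160 years gives 5669.6 / 9160 ≈ 0.619 mm/yr.
Length of B = 0.619 × 8483 = 5251.0 mm.

5251.0 mm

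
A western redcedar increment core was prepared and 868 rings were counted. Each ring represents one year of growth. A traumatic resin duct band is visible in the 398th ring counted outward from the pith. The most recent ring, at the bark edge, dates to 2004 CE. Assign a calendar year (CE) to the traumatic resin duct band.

Between ring 398 and the bark edge there are 868 − 398 = 470 rings.
Counting back 470 years from 2004 CE places the traumatic resin duct band in 2004 − 470 = 1534 CE.

1534 CE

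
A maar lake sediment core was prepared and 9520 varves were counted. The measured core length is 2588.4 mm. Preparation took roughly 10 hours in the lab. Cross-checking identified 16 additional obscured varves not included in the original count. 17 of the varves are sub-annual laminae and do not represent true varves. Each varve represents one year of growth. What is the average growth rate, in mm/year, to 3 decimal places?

0.272 mm/year

True varve count = 9520 − 17 + 16 = 9519.
Mean rate = 2588.4 mm / 9519 years ≈ 0.272 mm/year.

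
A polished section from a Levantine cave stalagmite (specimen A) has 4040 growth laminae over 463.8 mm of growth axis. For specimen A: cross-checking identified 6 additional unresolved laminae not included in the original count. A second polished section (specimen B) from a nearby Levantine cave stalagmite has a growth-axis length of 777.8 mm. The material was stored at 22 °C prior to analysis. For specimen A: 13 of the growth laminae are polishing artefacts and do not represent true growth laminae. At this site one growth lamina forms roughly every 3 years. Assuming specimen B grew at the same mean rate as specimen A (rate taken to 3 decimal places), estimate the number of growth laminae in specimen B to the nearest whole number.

6823 growth laminae

Specimen A: correcting the raw count gives 4040 − 13 + 6 = 4033 true growth laminae.
Specimen A: multiplying by 3 years per growth lamina: 4033 × 3 = 12099 years.
A: Mean rate = 463.8 mm / 12099 years ≈ 0.038 mm/yr.
For B, 777.8 / 0.038 = 20468.42 years; at 3 years per growth lamina that is 20468.42 / 3 ≈ 6823 growth laminae.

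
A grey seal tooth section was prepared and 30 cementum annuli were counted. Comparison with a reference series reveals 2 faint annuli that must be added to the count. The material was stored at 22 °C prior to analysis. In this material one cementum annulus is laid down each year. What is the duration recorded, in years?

32 yr

After corrections the count is 30 + 2 = 32 cementum annuli.
At one cementum annulus per year, that is 32 years.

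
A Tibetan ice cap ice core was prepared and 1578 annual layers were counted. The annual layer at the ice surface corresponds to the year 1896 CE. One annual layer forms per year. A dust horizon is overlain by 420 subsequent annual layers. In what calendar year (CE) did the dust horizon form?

420 annual layers post-date the dust horizon.
The annual layer at the ice surface is 1896 CE, so the dust horizon dates to 1896 − 420 = 1476 CE.

1476 CE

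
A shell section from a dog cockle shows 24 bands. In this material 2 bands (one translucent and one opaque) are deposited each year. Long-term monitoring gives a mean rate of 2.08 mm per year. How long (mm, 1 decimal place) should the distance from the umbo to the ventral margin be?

Dividing by 2 bands per year: 24 / 2 = 12 years.
12 years at 2.08 mm/year gives 2.08 × 12 = 25.0 mm.

25.0 mm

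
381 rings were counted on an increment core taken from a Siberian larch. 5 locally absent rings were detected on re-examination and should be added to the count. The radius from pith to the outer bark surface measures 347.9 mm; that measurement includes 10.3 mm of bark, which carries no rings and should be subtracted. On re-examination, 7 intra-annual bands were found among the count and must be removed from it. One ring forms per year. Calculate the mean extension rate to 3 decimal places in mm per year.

0.891 mm per year

True ring count = 381 − 7 + 5 = 379.
The growth record spans 347.9 − 10.3 = 337.6 mm.
337.6 mm over 379 years gives 337.6 / 379 ≈ 0.891 mm per year.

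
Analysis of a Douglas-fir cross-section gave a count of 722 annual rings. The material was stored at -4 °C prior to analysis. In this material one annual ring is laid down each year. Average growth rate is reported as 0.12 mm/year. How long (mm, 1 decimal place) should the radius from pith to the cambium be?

The record spans 722 years at 0.12 mm per year.
722 years at 0.12 mm/year gives 0.12 × 722 = 86.6 mm.

86.6 mm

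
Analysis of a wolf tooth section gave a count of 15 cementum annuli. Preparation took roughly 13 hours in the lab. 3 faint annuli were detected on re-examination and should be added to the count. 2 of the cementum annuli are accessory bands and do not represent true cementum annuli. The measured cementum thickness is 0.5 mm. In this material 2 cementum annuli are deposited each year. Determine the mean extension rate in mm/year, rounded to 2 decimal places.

Adjusted count: 15 − 2 + 3 = 16 cementum annuli.
With 2 cementum annuli per year, 16 / 2 = 8 years.
Mean rate = 0.5 mm / 8 years ≈ 0.06 mm/year.

0.06 mm/year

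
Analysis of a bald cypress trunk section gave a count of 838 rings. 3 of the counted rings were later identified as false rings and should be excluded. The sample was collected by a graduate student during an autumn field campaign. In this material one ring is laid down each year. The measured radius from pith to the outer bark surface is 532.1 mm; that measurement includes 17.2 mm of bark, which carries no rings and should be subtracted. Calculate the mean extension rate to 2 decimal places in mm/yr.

True ring count = 838 − 3 = 835.
Net length = 532.1 − 17.2 = 514.9 mm.
Extension rate ≈ 514.9 / 835 = 0.62 mm/yr.

0.62 mm/yr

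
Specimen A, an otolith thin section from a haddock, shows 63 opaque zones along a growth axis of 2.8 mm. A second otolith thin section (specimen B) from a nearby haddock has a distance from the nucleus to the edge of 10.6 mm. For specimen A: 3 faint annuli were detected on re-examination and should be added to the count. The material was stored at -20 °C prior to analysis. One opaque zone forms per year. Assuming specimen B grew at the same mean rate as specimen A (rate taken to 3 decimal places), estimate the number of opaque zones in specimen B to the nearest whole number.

252 opaque zones

Specimen A: correcting the raw count gives 63 + 3 = 66 true opaque zones.
A: 2.8 mm over 66 years gives 2.8 / 66 ≈ 0.042 mm per year.
B spans 10.6 / 0.042 = 252.38 years ≈ 252 opaque zones.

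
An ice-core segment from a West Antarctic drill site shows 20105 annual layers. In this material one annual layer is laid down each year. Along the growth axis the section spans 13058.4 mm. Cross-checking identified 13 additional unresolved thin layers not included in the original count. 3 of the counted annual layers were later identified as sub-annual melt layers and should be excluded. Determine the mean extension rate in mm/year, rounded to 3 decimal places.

True annual layer count = 20105 − 3 + 13 = 20115.
13058.4 mm over 20115 years gives 13058.4 / 20115 ≈ 0.649 mm/year.

0.649 mm/year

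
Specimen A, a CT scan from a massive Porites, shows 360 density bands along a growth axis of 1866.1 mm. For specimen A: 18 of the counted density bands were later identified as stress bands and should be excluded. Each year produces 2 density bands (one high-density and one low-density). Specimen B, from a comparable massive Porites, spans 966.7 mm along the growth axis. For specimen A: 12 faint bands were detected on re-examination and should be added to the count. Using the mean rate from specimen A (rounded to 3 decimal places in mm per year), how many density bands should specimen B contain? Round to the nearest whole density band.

Specimen A: adjusted count: 360 − 18 + 12 = 354 density bands.
Specimen A: 354 density bands at 2 per year is 354 / 2 = 177 years.
A: Mean rate = 1866.1 mm / 177 years ≈ 10.543 mm per year.
B spans 966.7 / 10.543 = 91.69 years; at 2 density bands per year that is 91.69 × 2 ≈ 183 density bands.

183 density bands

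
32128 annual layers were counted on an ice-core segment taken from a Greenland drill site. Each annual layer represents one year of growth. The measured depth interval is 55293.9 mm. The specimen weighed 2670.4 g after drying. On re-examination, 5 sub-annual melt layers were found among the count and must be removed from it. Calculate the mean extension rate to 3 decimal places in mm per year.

1.721 mm per year

Adjusted count: 32128 − 5 = 32123 annual layers.
Mean rate = 55293.9 mm / 32123 years ≈ 1.721 mm per year.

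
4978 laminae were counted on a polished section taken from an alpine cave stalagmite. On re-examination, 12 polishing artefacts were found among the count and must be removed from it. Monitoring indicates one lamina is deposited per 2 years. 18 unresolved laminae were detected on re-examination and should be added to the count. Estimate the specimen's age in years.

9968 years

True lamina count = 4978 − 12 + 18 = 4984.
4984 laminae at 2 years each span 4984 × 2 = 9968 years.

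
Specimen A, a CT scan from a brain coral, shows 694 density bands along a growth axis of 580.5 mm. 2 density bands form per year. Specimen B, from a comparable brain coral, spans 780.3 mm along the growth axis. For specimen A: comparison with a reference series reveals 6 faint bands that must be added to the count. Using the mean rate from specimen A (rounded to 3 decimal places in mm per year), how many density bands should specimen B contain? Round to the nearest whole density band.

Specimen A: after corrections the count is 694 + 6 = 700 density bands.
Specimen A: 700 density bands at 2 per year is 700 / 2 = 350 years.
A: 580.5 mm over 350 years gives 580.5 / 350 ≈ 1.659 mm/yr.
B spans 780.3 / 1.659 = 470.34 years; at 2 density bands per year that is 470.34 × 2 ≈ 941 density bands.

941 density bands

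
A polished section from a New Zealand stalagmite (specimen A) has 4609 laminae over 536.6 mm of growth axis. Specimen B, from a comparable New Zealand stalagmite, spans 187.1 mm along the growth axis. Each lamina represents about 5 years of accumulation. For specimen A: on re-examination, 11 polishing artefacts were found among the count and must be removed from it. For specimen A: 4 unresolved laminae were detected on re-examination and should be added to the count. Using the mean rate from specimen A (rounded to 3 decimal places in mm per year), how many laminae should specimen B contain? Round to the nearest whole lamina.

1627 laminae

Specimen A: true lamina count = 4609 − 11 + 4 = 4602.
Specimen A: multiplying by 5 years per lamina: 4602 × 5 = 23010 years.
A: 536.6 mm over 23010 years gives 536.6 / 23010 ≈ 0.023 mm/year.
Specimen B: 187.1 mm / 0.023 mm per year = 8134.78 years; at 5 years per lamina that is 8134.78 / 5 ≈ 1627 laminae.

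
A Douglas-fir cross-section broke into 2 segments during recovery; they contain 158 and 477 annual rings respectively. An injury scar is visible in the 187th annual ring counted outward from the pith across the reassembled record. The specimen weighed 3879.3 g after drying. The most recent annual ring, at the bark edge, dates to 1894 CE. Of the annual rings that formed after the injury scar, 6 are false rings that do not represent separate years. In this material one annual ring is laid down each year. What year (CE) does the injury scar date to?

Total annual rings = 158 + 477 = 635.
635 − 187 = 448 annual rings lie beyond the injury scar toward the bark edge.
Excluding 6 false annual rings: 448 − 6 = 442.
1894 − 442 = 1452 CE.

1452 CE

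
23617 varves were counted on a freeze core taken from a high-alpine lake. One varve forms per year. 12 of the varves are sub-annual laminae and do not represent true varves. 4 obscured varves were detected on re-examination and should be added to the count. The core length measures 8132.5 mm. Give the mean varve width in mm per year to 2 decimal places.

True varve count = 23617 − 12 + 4 = 23609.
Mean rate = 8132.5 mm / 23609 years ≈ 0.34 mm per year.

0.34 mm per year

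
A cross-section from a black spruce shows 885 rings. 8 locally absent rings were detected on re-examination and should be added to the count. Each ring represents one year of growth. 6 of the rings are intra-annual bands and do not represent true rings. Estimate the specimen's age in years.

True ring count = 885 − 6 + 8 = 887.
At one ring per year, that is 887 years.

887 years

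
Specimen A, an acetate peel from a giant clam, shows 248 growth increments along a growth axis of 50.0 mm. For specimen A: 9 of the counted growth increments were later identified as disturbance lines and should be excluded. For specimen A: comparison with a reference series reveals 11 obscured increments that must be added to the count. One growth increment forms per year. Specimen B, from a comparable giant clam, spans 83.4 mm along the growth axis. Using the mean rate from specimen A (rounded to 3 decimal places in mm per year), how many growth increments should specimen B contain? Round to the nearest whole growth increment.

Specimen A: correcting the raw count gives 248 − 9 + 11 = 250 true growth increments.
A: 50.0 mm over 250 years gives 50.0 / 250 ≈ 0.200 mm/yr.
For B, 83.4 / 0.200 = 417.00 years ≈ 417 growth increments.

417 growth increments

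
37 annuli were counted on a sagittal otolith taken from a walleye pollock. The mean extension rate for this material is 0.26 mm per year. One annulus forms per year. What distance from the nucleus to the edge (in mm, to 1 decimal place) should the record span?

The record spans 37 years at 0.26 mm per year.
37 years at 0.26 mm/year gives 0.26 × 37 = 9.6 mm.

9.6 mm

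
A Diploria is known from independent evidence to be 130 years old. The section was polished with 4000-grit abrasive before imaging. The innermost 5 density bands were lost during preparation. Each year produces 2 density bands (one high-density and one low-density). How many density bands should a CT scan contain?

255 density bands

Expected density bands: 130 × 2 = 260.
Less the 5 uncaptured density bands: 260 − 5 = 255.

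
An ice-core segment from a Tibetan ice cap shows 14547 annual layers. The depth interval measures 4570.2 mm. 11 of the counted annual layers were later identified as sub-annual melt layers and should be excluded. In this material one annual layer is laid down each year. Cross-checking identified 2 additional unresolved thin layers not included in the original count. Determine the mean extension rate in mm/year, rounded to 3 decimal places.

Adjusted count: 14547 − 11 + 2 = 14538 annual layers.
Mean rate = 4570.2 mm / 14538 years ≈ 0.314 mm/year.

0.314 mm/year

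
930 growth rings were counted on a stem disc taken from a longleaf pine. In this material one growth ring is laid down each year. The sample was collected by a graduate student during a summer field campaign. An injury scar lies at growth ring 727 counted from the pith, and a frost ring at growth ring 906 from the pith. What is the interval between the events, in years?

179 years

Separation: 906 − 727 = 179 growth rings.
One growth ring per year makes the interval 179 years.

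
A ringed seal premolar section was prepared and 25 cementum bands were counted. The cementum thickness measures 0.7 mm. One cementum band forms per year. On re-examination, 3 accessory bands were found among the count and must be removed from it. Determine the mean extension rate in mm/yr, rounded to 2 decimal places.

True cementum band count = 25 − 3 = 22.
Mean rate = 0.7 mm / 22 years ≈ 0.03 mm/yr.

0.03 mm/yr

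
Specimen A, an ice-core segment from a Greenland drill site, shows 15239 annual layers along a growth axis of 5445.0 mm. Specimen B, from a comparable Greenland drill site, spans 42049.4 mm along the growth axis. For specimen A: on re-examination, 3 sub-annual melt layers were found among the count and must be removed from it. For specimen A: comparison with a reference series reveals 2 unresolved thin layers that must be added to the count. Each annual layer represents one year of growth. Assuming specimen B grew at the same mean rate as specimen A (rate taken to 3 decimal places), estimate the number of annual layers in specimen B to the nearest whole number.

117785 annual layers

Specimen A: correcting the raw count gives 15239 − 3 + 2 = 15238 true annual layers.
A: Extension rate ≈ 5445.0 / 15238 = 0.357 mm/year.
B spans 42049.4 / 0.357 = 117785.43 years ≈ 117785 annual layers.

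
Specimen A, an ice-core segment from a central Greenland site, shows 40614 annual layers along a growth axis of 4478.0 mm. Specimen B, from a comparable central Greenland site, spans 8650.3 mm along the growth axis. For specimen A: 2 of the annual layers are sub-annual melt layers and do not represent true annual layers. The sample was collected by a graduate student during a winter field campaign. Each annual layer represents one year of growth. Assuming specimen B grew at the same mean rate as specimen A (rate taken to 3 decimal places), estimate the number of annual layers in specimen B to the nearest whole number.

Specimen A: adjusted count: 40614 − 2 = 40612 annual layers.
A: Extension rate ≈ 4478.0 / 40612 = 0.110 mm/yr.
Specimen B: 8650.3 mm / 0.110 mm per year = 78639.09 years ≈ 78639 annual layers.

78639 annual layers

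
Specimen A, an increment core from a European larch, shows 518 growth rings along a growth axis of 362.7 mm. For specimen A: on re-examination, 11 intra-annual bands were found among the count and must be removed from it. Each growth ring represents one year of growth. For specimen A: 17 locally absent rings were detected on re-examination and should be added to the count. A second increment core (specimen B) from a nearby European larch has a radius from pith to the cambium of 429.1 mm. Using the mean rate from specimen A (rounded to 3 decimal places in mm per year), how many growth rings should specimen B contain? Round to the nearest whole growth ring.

Specimen A: after corrections the count is 518 − 11 + 17 = 524 growth rings.
A: 362.7 mm over 524 years gives 362.7 / 524 ≈ 0.692 mm/yr.
For B, 429.1 / 0.692 = 620.09 years ≈ 620 growth rings.

620 growth rings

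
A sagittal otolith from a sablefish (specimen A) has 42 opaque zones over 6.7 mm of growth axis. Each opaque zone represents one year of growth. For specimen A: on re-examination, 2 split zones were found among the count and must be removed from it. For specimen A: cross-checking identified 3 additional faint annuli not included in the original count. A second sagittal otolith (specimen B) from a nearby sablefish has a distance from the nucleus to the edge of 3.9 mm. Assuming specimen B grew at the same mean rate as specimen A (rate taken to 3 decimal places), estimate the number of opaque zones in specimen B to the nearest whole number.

25 opaque zones

Specimen A: true opaque zone count = 42 − 2 + 3 = 43.
A: 6.7 mm over 43 years gives 6.7 / 43 ≈ 0.156 mm/yr.
Specimen B: 3.9 mm / 0.156 mm per year = 25.00 years ≈ 25 opaque zones.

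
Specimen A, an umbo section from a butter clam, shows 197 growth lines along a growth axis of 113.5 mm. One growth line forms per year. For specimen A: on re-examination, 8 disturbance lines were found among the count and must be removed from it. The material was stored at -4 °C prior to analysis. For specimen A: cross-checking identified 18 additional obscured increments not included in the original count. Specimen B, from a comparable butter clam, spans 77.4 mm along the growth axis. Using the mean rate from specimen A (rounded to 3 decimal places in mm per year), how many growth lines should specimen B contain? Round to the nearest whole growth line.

141 growth lines

Specimen A: adjusted count: 197 − 8 + 18 = 207 growth lines.
A: Extension rate ≈ 113.5 / 207 = 0.548 mm per year.
For B, 77.4 / 0.548 = 141.24 years ≈ 141 growth lines.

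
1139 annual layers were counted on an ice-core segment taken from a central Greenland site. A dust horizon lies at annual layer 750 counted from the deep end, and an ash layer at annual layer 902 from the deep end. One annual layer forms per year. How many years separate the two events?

Separation: 902 − 750 = 152 annual layers.
That is 152 years at one annual layer per year.

152 yr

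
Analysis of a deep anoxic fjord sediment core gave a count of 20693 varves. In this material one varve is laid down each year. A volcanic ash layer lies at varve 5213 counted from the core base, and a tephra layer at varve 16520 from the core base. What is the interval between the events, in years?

11307 years

The two markers are separated by 16520 − 5213 = 11307 varves.
One varve per year makes the interval 11307 years.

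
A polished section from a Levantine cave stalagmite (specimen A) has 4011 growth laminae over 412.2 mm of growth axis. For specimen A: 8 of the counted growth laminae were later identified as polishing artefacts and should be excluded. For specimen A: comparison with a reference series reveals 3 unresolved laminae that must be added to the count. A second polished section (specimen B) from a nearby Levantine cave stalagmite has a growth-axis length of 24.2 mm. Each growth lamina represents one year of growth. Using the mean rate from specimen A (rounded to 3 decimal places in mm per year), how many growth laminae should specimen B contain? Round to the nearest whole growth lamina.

235 growth laminae

Specimen A: after corrections the count is 4011 − 8 + 3 = 4006 growth laminae.
A: Extension rate ≈ 412.2 / 4006 = 0.103 mm/year.
For B, 24.2 / 0.103 = 234.95 years ≈ 235 growth laminae.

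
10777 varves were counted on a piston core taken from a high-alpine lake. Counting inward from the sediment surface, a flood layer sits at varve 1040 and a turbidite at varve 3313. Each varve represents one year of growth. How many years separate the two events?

2273 years

Separation: 3313 − 1040 = 2273 varves.
At one varve per year, 2273 years elapsed between them.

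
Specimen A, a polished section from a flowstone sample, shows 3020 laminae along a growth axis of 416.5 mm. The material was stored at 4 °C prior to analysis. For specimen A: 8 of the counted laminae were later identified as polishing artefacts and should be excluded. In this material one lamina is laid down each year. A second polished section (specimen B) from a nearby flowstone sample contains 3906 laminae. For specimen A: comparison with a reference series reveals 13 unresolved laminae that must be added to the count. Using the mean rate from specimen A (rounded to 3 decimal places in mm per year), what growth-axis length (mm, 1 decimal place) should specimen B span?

539.0 mm

Specimen A: after corrections the count is 3020 − 8 + 13 = 3025 laminae.
A: 416.5 mm over 3025 years gives 416.5 / 3025 ≈ 0.138 mm/yr.
For B, 0.138 mm/year × 3906 years = 539.0 mm.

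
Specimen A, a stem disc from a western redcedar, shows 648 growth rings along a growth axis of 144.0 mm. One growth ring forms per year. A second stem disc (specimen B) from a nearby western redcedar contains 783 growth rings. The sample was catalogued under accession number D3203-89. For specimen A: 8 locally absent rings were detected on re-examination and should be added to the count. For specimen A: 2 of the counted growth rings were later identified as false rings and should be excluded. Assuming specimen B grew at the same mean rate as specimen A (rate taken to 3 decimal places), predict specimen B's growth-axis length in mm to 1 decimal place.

Specimen A: correcting the raw count gives 648 − 2 + 8 = 654 true growth rings.
A: Extension rate ≈ 144.0 / 654 = 0.220 mm per year.
B's length ≈ 0.220 × 783 = 172.3 mm.

172.3 mm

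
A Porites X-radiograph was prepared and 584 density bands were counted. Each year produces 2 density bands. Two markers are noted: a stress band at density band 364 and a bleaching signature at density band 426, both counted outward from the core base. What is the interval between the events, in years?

31 years

426 − 364 = 62 density bands lie between the two events.
With 2 density bands per year, 62 / 2 = 31 years.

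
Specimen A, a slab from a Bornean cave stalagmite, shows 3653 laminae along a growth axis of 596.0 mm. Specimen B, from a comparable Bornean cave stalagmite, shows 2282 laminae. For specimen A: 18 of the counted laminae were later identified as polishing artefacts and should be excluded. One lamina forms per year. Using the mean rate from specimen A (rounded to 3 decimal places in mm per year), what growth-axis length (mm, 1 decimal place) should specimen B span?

374.2 mm

Specimen A: true lamina count = 3653 − 18 = 3635.
A: Extension rate ≈ 596.0 / 3635 = 0.164 mm/year.
For B, 0.164 mm/year × 2282 years = 374.2 mm.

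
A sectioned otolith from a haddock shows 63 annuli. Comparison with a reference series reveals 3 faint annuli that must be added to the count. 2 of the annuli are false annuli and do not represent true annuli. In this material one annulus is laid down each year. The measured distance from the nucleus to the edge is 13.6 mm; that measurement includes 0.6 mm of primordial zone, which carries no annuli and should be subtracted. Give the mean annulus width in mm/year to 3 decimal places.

Correcting the raw count gives 63 − 2 + 3 = 64 true annuli.
The growth record spans 13.6 − 0.6 = 13.0 mm.
Extension rate ≈ 13.0 / 64 = 0.203 mm/year.

0.203 mm/year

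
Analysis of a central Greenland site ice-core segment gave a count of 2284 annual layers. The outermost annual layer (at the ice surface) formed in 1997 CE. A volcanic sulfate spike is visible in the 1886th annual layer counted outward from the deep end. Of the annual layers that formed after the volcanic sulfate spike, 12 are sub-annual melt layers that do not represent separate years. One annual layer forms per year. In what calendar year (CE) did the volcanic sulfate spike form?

1611 CE

2284 − 1886 = 398 annual layers lie beyond the volcanic sulfate spike toward the ice surface.
Excluding 12 false annual layers: 398 − 12 = 386.
The annual layer at the ice surface is 1997 CE, so the volcanic sulfate spike dates to 1997 − 386 = 1611 CE.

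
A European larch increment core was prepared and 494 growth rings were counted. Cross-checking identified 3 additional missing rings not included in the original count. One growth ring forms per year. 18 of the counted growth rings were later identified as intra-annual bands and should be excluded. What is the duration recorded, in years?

Adjusted count: 494 − 18 + 3 = 479 growth rings.
One growth ring per year makes the duration 479 years.

479 yr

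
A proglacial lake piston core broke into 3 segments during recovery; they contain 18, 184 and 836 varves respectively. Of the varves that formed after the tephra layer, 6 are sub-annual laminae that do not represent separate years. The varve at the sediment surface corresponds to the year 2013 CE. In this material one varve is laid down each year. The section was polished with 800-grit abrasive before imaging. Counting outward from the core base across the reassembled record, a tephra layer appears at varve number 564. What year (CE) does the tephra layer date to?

1545 CE

Total varves = 18 + 184 + 836 = 1038.
The tephra layer sits at varve 564 from the core base, so 1038 − 564 = 474 varves formed after it.
Removing the 6 false varves leaves 474 − 6 = 468 true varves beyond the tephra layer.
2013 − 468 = 1545 CE.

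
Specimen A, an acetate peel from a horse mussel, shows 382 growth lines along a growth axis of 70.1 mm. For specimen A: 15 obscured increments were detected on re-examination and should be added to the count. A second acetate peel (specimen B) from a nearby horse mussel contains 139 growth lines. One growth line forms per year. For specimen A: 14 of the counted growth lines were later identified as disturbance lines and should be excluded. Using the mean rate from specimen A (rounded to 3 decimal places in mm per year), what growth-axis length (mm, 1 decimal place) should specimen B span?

Specimen A: correcting the raw count gives 382 − 14 + 15 = 383 true growth lines.
A: Mean rate = 70.1 mm / 383 years ≈ 0.183 mm per year.
B's length ≈ 0.183 × 139 = 25.4 mm.

25.4 mm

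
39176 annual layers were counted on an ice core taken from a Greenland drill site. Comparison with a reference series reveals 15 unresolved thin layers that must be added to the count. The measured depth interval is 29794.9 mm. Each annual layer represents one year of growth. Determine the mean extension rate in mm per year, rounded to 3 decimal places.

0.760 mm per year

Correcting the raw count gives 39176 + 15 = 39191 true annual layers.
Extension rate ≈ 29794.9 / 39191 = 0.760 mm per year.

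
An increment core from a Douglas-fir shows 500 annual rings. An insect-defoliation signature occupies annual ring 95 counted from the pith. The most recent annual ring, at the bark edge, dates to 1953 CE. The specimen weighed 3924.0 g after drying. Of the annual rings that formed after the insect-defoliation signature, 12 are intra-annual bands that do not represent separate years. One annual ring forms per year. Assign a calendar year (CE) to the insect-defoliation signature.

1560 CE

Between annual ring 95 and the bark edge there are 500 − 95 = 405 annual rings.
Excluding 12 false annual rings: 405 − 12 = 393.
1953 − 393 = 1560 CE.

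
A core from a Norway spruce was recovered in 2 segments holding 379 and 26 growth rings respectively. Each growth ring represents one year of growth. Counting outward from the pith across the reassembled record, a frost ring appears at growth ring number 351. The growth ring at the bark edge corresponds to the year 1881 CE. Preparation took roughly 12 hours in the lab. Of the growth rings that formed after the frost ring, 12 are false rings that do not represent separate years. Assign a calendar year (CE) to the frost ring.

1839 CE

Total growth rings = 379 + 26 = 405.
405 − 351 = 54 growth rings lie beyond the frost ring toward the bark edge.
Removing the 12 false growth rings leaves 54 − 12 = 42 true growth rings beyond the frost ring.
1881 − 42 = 1839 CE.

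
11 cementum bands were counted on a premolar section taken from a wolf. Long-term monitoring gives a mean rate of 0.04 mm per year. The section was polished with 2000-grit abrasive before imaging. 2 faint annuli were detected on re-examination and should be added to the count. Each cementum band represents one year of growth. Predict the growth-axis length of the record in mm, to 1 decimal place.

True cementum band count = 11 + 2 = 13.
Length ≈ 0.04 × 13 = 0.5 mm.

0.5 mm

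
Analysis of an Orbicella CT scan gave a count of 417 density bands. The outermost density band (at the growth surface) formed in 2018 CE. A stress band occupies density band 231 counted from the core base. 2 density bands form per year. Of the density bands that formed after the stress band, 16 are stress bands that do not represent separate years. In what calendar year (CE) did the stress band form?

1933 CE

The stress band sits at density band 231 from the core base, so 417 − 231 = 186 density bands formed after it.
Excluding 16 false density bands: 186 − 16 = 170.
With 2 density bands per year, 170 / 2 = 85 years.
2018 − 85 = 1933 CE.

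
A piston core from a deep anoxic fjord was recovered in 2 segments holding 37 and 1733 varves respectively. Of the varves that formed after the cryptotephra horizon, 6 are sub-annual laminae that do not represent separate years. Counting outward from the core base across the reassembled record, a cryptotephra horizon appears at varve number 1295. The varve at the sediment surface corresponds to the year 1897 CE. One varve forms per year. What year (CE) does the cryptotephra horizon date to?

Total varves = 37 + 1733 = 1770.
Between varve 1295 and the sediment surface there are 1770 − 1295 = 475 varves.
Removing the 6 false varves leaves 475 − 6 = 469 true varves beyond the cryptotephra horizon.
Counting back 469 years from 1897 CE places the cryptotephra horizon in 1897 − 469 = 1428 CE.

1428 CE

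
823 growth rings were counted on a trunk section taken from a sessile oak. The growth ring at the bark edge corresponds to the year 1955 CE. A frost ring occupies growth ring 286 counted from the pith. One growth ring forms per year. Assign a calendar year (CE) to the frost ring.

Between growth ring 286 and the bark edge there are 823 − 286 = 537 growth rings.
Counting back 537 years from 1955 CE places the frost ring in 1955 − 537 = 1418 CE.

1418 CE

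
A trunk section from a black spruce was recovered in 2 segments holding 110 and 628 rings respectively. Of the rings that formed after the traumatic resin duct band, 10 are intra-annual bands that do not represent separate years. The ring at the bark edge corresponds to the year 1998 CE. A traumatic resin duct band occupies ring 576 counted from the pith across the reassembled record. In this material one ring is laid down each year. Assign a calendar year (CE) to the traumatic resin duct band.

1846 CE

Total rings = 110 + 628 = 738.
738 − 576 = 162 rings lie beyond the traumatic resin duct band toward the bark edge.
162 − 10 false = 152 true rings after the traumatic resin duct band.
The ring at the bark edge is 1998 CE, so the traumatic resin duct band dates to 1998 − 152 = 1846 CE.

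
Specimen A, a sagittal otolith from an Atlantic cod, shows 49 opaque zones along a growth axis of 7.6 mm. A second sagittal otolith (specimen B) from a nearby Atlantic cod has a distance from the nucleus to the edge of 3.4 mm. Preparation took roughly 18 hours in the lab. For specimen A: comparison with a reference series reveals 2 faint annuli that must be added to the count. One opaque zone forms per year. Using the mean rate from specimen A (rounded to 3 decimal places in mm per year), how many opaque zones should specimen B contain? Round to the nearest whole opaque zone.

23 opaque zones

Specimen A: correcting the raw count gives 49 + 2 = 51 true opaque zones.
A: 7.6 mm over 51 years gives 7.6 / 51 ≈ 0.149 mm/yr.
B spans 3.4 / 0.149 = 22.82 years ≈ 23 opaque zones.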